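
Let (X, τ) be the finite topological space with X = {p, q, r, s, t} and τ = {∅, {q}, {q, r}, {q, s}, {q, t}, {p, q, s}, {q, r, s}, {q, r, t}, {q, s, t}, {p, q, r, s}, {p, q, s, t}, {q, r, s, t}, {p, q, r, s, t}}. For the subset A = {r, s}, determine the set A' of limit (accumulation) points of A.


A' = {p}

For each x ∈ X, list the open sets U ∈ τ with x ∈ U, then check whether U ∩ (A ∖ {x}) ≠ ∅ for every such U.
  x = p: opens ∋ x are {p, q, s}, {p, q, r, s}, {p, q, s, t}, {p, q, r, s, t}; each meets A ∖ {p}, so x IS a limit point.
  x = q: open {q} ∋ x has {q} ∩ (A ∖ {q}) = ∅, so x is NOT a limit point.
  x = r: open {q, r} ∋ x has {q, r} ∩ (A ∖ {r}) = ∅, so x is NOT a limit point.
  x = s: open {q, s} ∋ x has {q, s} ∩ (A ∖ {s}) = ∅, so x is NOT a limit point.
  x = t: open {q, t} ∋ x has {q, t} ∩ (A ∖ {t}) = ∅, so x is NOT a limit point.
Collecting: A' = {p}.


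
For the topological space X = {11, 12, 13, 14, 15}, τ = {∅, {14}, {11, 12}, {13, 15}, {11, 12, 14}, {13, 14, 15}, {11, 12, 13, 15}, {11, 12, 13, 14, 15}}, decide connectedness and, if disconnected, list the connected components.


(X, τ) is disconnected; components = [{14}, {11, 12}, {13, 15}].

Find clopen sets (U ∈ τ with X ∖ U ∈ τ):
  U = ∅, X ∖ U = {11, 12, 13, 14, 15} — both open, so U is clopen.
  U = {14}, X ∖ U = {11, 12, 13, 15} — both open, so U is clopen.
  U = {11, 12}, X ∖ U = {13, 14, 15} — both open, so U is clopen.
  U = {13, 15}, X ∖ U = {11, 12, 14} — both open, so U is clopen.
  U = {11, 12, 14}, X ∖ U = {13, 15} — both open, so U is clopen.
  U = {13, 14, 15}, X ∖ U = {11, 12} — both open, so U is clopen.
  U = {11, 12, 13, 15}, X ∖ U = {14} — both open, so U is clopen.
  U = {11, 12, 13, 14, 15}, X ∖ U = ∅ — both open, so U is clopen.
Nontrivial clopen(s) exist: e.g. {13, 15}. So (X, τ) is disconnected.
Compute connected components by grouping points that agree on all clopens:
  component: {14}
  component: {11, 12}
  component: {13, 15}


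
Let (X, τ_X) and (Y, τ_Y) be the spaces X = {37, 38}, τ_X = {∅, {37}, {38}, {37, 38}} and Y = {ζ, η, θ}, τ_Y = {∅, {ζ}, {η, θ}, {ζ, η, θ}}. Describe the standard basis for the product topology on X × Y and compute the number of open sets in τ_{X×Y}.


Basis B = {∅ × ∅, {37} × {ζ}, {38} × {ζ}, {37, 38} × {ζ}, {37} × {η, θ}, {38} × {η, θ}, {37} × {ζ, η, θ}, {38} × {ζ, η, θ}, {37, 38} × {η, θ}, {37, 38} × {ζ, η, θ}}; |τ_{X×Y}| = 16.

Enumerate products U × V with U ∈ τ_X, V ∈ τ_Y (deduplicated):
  ∅ × ∅ = {} (∅)
  {37} × {ζ} = {(37,ζ)}
  {38} × {ζ} = {(38,ζ)}
  {37, 38} × {ζ} = {(37,ζ), (38,ζ)}
  {37} × {η, θ} = {(37,η), (37,θ)}
  {38} × {η, θ} = {(38,η), (38,θ)}
  {37} × {ζ, η, θ} = {(37,ζ), (37,η), (37,θ)}
  {38} × {ζ, η, θ} = {(38,ζ), (38,η), (38,θ)}
  {37, 38} × {η, θ} = {(37,η), (37,θ), (38,η), (38,θ)}
  {37, 38} × {ζ, η, θ} = {(37,ζ), (37,η), (37,θ), (38,ζ), (38,η), (38,θ)}
These 10 distinct sets form the basis B.
Close under arbitrary unions to get τ_{X×Y}; counting gives |τ_{X×Y}| = 16.


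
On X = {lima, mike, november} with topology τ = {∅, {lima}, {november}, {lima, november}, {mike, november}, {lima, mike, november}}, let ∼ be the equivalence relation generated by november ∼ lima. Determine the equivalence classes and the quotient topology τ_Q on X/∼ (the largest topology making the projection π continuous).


X/∼ = {[lima=november], [mike]}; |τ_Q| = 3.

Equivalence classes: [lima=november], [mike].
Quotient map π: X → X/∼ sends lima ↦ [lima=november], mike ↦ [mike], november ↦ [lima=november].
For each subset V ⊆ X/∼, compute π^{-1}(V) ⊆ X and check whether π^{-1}(V) ∈ τ. V is open in τ_Q iff π^{-1}(V) ∈ τ.
  V = {}: π^{-1}(V) = ∅ ∈ τ ✓.
  V = {[lima=november]}: π^{-1}(V) = {lima, november} ∈ τ ✓.
  V = {[mike]}: π^{-1}(V) = {mike} ∉ τ ✗.
  V = {[lima=november], [mike]}: π^{-1}(V) = {lima, mike, november} ∈ τ ✓.
Open sets in the quotient: τ_Q = {{}, {[lima=november]}, {[lima=november], [mike]}} (3 elements).


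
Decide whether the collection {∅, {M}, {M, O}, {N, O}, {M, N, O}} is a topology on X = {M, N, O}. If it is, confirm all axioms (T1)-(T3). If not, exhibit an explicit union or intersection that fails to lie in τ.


τ is NOT a topology on X.

Axiom (T1): ∅ ∈ τ? Yes; X ∈ τ? Yes.
Axiom (T2/T3): check pairwise unions and intersections of members of τ.
Counterexample for (T3): {M, O} ∩ {N, O} = {O} ∉ τ. Therefore τ is NOT a topology.


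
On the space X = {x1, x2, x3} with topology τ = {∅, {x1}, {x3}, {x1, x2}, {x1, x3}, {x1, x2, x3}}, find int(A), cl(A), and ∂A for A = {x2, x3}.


int(A) = {x3}, cl(A) = {x2, x3}, ∂A = {x2}.

Closed sets in (X, τ) are complements of opens:
  closed(X, τ) = {∅, {x2}, {x3}, {x1, x2}, {x2, x3}, {x1, x2, x3}}.
int(A) = ⋃ {U ∈ τ : U ⊆ A}. Opens contained in A: ∅, {x3}.
Taking the union of these: int(A) = {x3}.
cl(A) = ⋂ {C closed : A ⊆ C}. Closed sets containing A: {x2, x3}, {x1, x2, x3}.
Intersecting these: cl(A) = {x2, x3}.
∂A = cl(A) ∖ int(A) = {x2, x3} ∖ {x3} = {x2}.


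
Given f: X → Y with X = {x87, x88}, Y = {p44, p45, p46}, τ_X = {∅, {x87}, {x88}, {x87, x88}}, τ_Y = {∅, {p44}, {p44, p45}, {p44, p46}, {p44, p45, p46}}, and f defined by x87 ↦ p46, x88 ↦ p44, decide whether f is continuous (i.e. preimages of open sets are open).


f IS continuous.

Compute f^{-1}(U) for each U ∈ τ_Y:
  U = ∅: f^{-1}(U) = ∅ ∈ τ_X ✓.
  U = {p44}: f^{-1}(U) = {x88} ∈ τ_X ✓.
  U = {p44, p45}: f^{-1}(U) = {x88} ∈ τ_X ✓.
  U = {p44, p46}: f^{-1}(U) = {x87, x88} ∈ τ_X ✓.
  U = {p44, p45, p46}: f^{-1}(U) = {x87, x88} ∈ τ_X ✓.
Every preimage lies in τ_X, so f IS continuous.


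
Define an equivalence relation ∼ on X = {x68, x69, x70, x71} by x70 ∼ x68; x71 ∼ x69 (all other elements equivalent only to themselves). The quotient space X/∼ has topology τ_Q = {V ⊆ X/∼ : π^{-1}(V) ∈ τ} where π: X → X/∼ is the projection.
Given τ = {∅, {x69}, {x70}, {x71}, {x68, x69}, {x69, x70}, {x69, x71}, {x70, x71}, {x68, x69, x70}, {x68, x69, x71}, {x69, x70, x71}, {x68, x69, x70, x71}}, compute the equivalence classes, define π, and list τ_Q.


X/∼ = {[x68=x70], [x69=x71]}; |τ_Q| = 3.

Equivalence classes: [x68=x70], [x69=x71].
Quotient map π: X → X/∼ sends x68 ↦ [x68=x70], x69 ↦ [x69=x71], x70 ↦ [x68=x70], x71 ↦ [x69=x71].
For each subset V ⊆ X/∼, compute π^{-1}(V) ⊆ X and check whether π^{-1}(V) ∈ τ. V is open in τ_Q iff π^{-1}(V) ∈ τ.
  V = {}: π^{-1}(V) = ∅ ∈ τ ✓.
  V = {[x68=x70]}: π^{-1}(V) = {x68, x70} ∉ τ ✗.
  V = {[x69=x71]}: π^{-1}(V) = {x69, x71} ∈ τ ✓.
  V = {[x68=x70], [x69=x71]}: π^{-1}(V) = {x68, x69, x70, x71} ∈ τ ✓.
Open sets in the quotient: τ_Q = {{}, {[x69=x71]}, {[x68=x70], [x69=x71]}} (3 elements).


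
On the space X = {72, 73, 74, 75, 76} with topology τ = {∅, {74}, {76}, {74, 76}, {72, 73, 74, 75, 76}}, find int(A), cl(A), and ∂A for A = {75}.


int(A) = ∅, cl(A) = {72, 73, 75}, ∂A = {72, 73, 75}.

Closed sets in (X, τ) are complements of opens:
  closed(X, τ) = {∅, {72, 73, 75}, {72, 73, 74, 75}, {72, 73, 75, 76}, {72, 73, 74, 75, 76}}.
int(A) = ⋃ {U ∈ τ : U ⊆ A}. Opens contained in A: ∅.
Taking the union of these: int(A) = ∅.
cl(A) = ⋂ {C closed : A ⊆ C}. Closed sets containing A: {72, 73, 75}, {72, 73, 74, 75}, {72, 73, 75, 76}, {72, 73, 74, 75, 76}.
Intersecting these: cl(A) = {72, 73, 75}.
∂A = cl(A) ∖ int(A) = {72, 73, 75} ∖ ∅ = {72, 73, 75}.


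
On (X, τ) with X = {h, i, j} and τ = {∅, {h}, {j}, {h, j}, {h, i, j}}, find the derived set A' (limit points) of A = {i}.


A' = ∅

For each x ∈ X, list the open sets U ∈ τ with x ∈ U, then check whether U ∩ (A ∖ {x}) ≠ ∅ for every such U.
  x = h: open {h} ∋ x has {h} ∩ (A ∖ {h}) = ∅, so x is NOT a limit point.
  x = i: open {h, i, j} ∋ x has {h, i, j} ∩ (A ∖ {i}) = ∅, so x is NOT a limit point.
  x = j: open {j} ∋ x has {j} ∩ (A ∖ {j}) = ∅, so x is NOT a limit point.
Collecting: A' = ∅.


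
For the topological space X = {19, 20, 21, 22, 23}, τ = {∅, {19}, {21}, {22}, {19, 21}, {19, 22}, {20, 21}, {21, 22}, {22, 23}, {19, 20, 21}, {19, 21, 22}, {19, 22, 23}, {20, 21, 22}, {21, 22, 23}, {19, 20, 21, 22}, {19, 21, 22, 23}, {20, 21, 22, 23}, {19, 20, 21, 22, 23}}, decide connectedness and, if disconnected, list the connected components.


(X, τ) is disconnected; components = [{19}, {20, 21}, {22, 23}].

Find clopen sets (U ∈ τ with X ∖ U ∈ τ):
  U = ∅, X ∖ U = {19, 20, 21, 22, 23} — both open, so U is clopen.
  U = {19}, X ∖ U = {20, 21, 22, 23} — both open, so U is clopen.
  U = {20, 21}, X ∖ U = {19, 22, 23} — both open, so U is clopen.
  U = {22, 23}, X ∖ U = {19, 20, 21} — both open, so U is clopen.
  U = {19, 20, 21}, X ∖ U = {22, 23} — both open, so U is clopen.
  U = {19, 22, 23}, X ∖ U = {20, 21} — both open, so U is clopen.
  U = {20, 21, 22, 23}, X ∖ U = {19} — both open, so U is clopen.
  U = {19, 20, 21, 22, 23}, X ∖ U = ∅ — both open, so U is clopen.
Nontrivial clopen(s) exist: e.g. {19}. So (X, τ) is disconnected.
Compute connected components by grouping points that agree on all clopens:
  component: {19}
  component: {20, 21}
  component: {22, 23}


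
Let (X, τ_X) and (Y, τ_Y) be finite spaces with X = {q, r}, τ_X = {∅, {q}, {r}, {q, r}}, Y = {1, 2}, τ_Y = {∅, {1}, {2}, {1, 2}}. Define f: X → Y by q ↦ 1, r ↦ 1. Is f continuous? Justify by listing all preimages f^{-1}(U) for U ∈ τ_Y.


f IS continuous.

Compute f^{-1}(U) for each U ∈ τ_Y:
  U = ∅: f^{-1}(U) = ∅ ∈ τ_X ✓.
  U = {1}: f^{-1}(U) = {q, r} ∈ τ_X ✓.
  U = {2}: f^{-1}(U) = ∅ ∈ τ_X ✓.
  U = {1, 2}: f^{-1}(U) = {q, r} ∈ τ_X ✓.
Every preimage lies in τ_X, so f IS continuous.


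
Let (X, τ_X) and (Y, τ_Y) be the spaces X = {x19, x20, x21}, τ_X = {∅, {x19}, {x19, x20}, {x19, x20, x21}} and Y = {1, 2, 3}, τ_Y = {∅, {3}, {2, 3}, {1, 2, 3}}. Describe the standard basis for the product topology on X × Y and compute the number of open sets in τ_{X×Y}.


Basis B = {∅ × ∅, {x19} × {3}, {x19} × {2, 3}, {x19, x20} × {3}, {x19} × {1, 2, 3}, {x19, x20, x21} × {3}, {x19, x20} × {2, 3}, {x19, x20} × {1, 2, 3}, {x19, x20, x21} × {2, 3}, {x19, x20, x21} × {1, 2, 3}}; |τ_{X×Y}| = 20.

Enumerate products U × V with U ∈ τ_X, V ∈ τ_Y (deduplicated):
  ∅ × ∅ = {} (∅)
  {x19} × {3} = {(x19,3)}
  {x19} × {2, 3} = {(x19,2), (x19,3)}
  {x19, x20} × {3} = {(x19,3), (x20,3)}
  {x19} × {1, 2, 3} = {(x19,1), (x19,2), (x19,3)}
  {x19, x20, x21} × {3} = {(x19,3), (x20,3), (x21,3)}
  {x19, x20} × {2, 3} = {(x19,2), (x19,3), (x20,2), (x20,3)}
  {x19, x20} × {1, 2, 3} = {(x19,1), (x19,2), (x19,3), (x20,1), (x20,2), (x20,3)}
  {x19, x20, x21} × {2, 3} = {(x19,2), (x19,3), (x20,2), (x20,3), (x21,2), (x21,3)}
  {x19, x20, x21} × {1, 2, 3} = {(x19,1), (x19,2), (x19,3), (x20,1), (x20,2), (x20,3), (x21,1), (x21,2), (x21,3)}
These 10 distinct sets form the basis B.
Close under arbitrary unions to get τ_{X×Y}; counting gives |τ_{X×Y}| = 20.


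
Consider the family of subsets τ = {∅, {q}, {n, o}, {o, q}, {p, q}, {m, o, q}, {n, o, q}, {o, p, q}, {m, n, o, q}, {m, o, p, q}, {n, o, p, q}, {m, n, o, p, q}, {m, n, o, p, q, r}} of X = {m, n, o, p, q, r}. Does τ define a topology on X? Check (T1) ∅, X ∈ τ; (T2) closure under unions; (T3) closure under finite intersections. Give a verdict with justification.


τ is NOT a topology on X.

Axiom (T1): ∅ ∈ τ? Yes; X ∈ τ? Yes.
Axiom (T2/T3): check pairwise unions and intersections of members of τ.
Counterexample for (T3): {n, o} ∩ {o, q} = {o} ∉ τ. Therefore τ is NOT a topology.


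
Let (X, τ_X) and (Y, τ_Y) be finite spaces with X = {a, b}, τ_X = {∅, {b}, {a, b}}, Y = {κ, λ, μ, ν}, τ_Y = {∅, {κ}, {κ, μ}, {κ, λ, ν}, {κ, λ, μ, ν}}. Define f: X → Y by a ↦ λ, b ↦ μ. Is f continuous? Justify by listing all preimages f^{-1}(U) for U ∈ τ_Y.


f is NOT continuous.

Compute f^{-1}(U) for each U ∈ τ_Y:
  U = ∅: f^{-1}(U) = ∅ ∈ τ_X ✓.
  U = {κ}: f^{-1}(U) = ∅ ∈ τ_X ✓.
  U = {κ, μ}: f^{-1}(U) = {b} ∈ τ_X ✓.
  U = {κ, λ, ν}: f^{-1}(U) = {a} ∉ τ_X ✗.
  U = {κ, λ, μ, ν}: f^{-1}(U) = {a, b} ∈ τ_X ✓.
Found U = {κ, λ, ν} with f^{-1}(U) = {a} not in τ_X. Therefore f is NOT continuous.


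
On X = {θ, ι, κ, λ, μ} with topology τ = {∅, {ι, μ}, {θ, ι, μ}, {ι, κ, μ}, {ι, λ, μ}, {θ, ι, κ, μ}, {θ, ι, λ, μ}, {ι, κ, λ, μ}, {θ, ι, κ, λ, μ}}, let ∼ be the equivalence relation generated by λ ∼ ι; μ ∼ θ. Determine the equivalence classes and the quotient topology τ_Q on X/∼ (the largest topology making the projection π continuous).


X/∼ = {[θ=μ], [ι=λ], [κ]}; |τ_Q| = 3.

Equivalence classes: [θ=μ], [ι=λ], [κ].
Quotient map π: X → X/∼ sends θ ↦ [θ=μ], ι ↦ [ι=λ], κ ↦ [κ], λ ↦ [ι=λ], μ ↦ [θ=μ].
For each subset V ⊆ X/∼, compute π^{-1}(V) ⊆ X and check whether π^{-1}(V) ∈ τ. V is open in τ_Q iff π^{-1}(V) ∈ τ.
  V = {}: π^{-1}(V) = ∅ ∈ τ ✓.
  V = {[θ=μ]}: π^{-1}(V) = {θ, μ} ∉ τ ✗.
  V = {[ι=λ]}: π^{-1}(V) = {ι, λ} ∉ τ ✗.
  V = {[θ=μ], [ι=λ]}: π^{-1}(V) = {θ, ι, λ, μ} ∈ τ ✓.
  V = {[κ]}: π^{-1}(V) = {κ} ∉ τ ✗.
  V = {[θ=μ], [κ]}: π^{-1}(V) = {θ, κ, μ} ∉ τ ✗.
  V = {[ι=λ], [κ]}: π^{-1}(V) = {ι, κ, λ} ∉ τ ✗.
  V = {[θ=μ], [ι=λ], [κ]}: π^{-1}(V) = {θ, ι, κ, λ, μ} ∈ τ ✓.
Open sets in the quotient: τ_Q = {{}, {[θ=μ], [ι=λ]}, {[θ=μ], [ι=λ], [κ]}} (3 elements).


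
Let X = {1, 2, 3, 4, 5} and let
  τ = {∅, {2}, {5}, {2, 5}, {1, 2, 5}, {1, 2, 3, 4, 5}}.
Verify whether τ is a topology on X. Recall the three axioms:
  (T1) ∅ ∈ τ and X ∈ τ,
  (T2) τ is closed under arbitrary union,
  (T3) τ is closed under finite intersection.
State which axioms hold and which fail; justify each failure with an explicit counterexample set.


τ IS a topology on X.

Axiom (T1): ∅ ∈ τ? Yes; X ∈ τ? Yes.
Axiom (T2/T3): check pairwise unions and intersections of members of τ.
All pairwise intersections and unions checked — each lies in τ. Therefore τ satisfies (T1), (T2), (T3): it IS a topology on X.


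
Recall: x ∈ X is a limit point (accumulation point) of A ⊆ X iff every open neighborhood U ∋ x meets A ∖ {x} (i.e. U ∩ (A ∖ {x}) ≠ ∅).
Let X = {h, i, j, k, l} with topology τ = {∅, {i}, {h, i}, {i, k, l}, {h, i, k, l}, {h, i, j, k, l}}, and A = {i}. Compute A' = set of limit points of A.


A' = {h, j, k, l}

For each x ∈ X, list the open sets U ∈ τ with x ∈ U, then check whether U ∩ (A ∖ {x}) ≠ ∅ for every such U.
  x = h: opens ∋ x are {h, i}, {h, i, k, l}, {h, i, j, k, l}; each meets A ∖ {h}, so x IS a limit point.
  x = i: open {i} ∋ x has {i} ∩ (A ∖ {i}) = ∅, so x is NOT a limit point.
  x = j: opens ∋ x are {h, i, j, k, l}; each meets A ∖ {j}, so x IS a limit point.
  x = k: opens ∋ x are {i, k, l}, {h, i, k, l}, {h, i, j, k, l}; each meets A ∖ {k}, so x IS a limit point.
  x = l: opens ∋ x are {i, k, l}, {h, i, k, l}, {h, i, j, k, l}; each meets A ∖ {l}, so x IS a limit point.
Collecting: A' = {h, j, k, l}.


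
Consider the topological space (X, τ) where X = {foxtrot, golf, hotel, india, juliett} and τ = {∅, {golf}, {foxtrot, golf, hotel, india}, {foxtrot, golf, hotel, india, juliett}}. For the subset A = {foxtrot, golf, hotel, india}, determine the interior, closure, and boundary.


int(A) = {foxtrot, golf, hotel, india}, cl(A) = {foxtrot, golf, hotel, india, juliett}, ∂A = {juliett}.

Closed sets in (X, τ) are complements of opens:
  closed(X, τ) = {∅, {juliett}, {foxtrot, hotel, india, juliett}, {foxtrot, golf, hotel, india, juliett}}.
int(A) = ⋃ {U ∈ τ : U ⊆ A}. Opens contained in A: ∅, {golf}, {foxtrot, golf, hotel, india}.
Taking the union of these: int(A) = {foxtrot, golf, hotel, india}.
cl(A) = ⋂ {C closed : A ⊆ C}. Closed sets containing A: {foxtrot, golf, hotel, india, juliett}.
Intersecting these: cl(A) = {foxtrot, golf, hotel, india, juliett}.
∂A = cl(A) ∖ int(A) = {foxtrot, golf, hotel, india, juliett} ∖ {foxtrot, golf, hotel, india} = {juliett}.


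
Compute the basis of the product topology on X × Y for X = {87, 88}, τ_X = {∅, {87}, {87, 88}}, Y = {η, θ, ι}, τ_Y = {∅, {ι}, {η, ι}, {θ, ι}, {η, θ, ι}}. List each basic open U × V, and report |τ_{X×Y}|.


Basis B = {∅ × ∅, {87} × {ι}, {87} × {η, ι}, {87} × {θ, ι}, {87, 88} × {ι}, {87} × {η, θ, ι}, {87, 88} × {η, ι}, {87, 88} × {θ, ι}, {87, 88} × {η, θ, ι}}; |τ_{X×Y}| = 14.

Enumerate products U × V with U ∈ τ_X, V ∈ τ_Y (deduplicated):
  ∅ × ∅ = {} (∅)
  {87} × {ι} = {(87,ι)}
  {87} × {η, ι} = {(87,η), (87,ι)}
  {87} × {θ, ι} = {(87,θ), (87,ι)}
  {87, 88} × {ι} = {(87,ι), (88,ι)}
  {87} × {η, θ, ι} = {(87,η), (87,θ), (87,ι)}
  {87, 88} × {η, ι} = {(87,η), (87,ι), (88,η), (88,ι)}
  {87, 88} × {θ, ι} = {(87,θ), (87,ι), (88,θ), (88,ι)}
  {87, 88} × {η, θ, ι} = {(87,η), (87,θ), (87,ι), (88,η), (88,θ), (88,ι)}
These 9 distinct sets form the basis B.
Close under arbitrary unions to get τ_{X×Y}; counting gives |τ_{X×Y}| = 14.


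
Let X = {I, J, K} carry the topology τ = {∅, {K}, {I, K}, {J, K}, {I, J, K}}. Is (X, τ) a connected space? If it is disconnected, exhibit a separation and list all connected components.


(X, τ) is connected.

Find clopen sets (U ∈ τ with X ∖ U ∈ τ):
  U = ∅, X ∖ U = {I, J, K} — both open, so U is clopen.
  U = {I, J, K}, X ∖ U = ∅ — both open, so U is clopen.
Only trivial clopens (∅ and X) exist, so (X, τ) is connected.
Compute connected components by grouping points that agree on all clopens:
  component: {I, J, K}


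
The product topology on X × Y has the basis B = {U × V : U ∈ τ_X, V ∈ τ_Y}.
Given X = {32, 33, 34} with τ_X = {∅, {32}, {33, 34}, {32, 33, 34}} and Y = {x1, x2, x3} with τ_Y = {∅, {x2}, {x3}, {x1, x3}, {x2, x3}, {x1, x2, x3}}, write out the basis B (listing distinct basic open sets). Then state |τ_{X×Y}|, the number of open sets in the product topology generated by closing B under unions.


Basis B = {∅ × ∅, {32} × {x2}, {32} × {x3}, {32} × {x1, x3}, {32} × {x2, x3}, {33, 34} × {x2}, {33, 34} × {x3}, {32} × {x1, x2, x3}, {32, 33, 34} × {x2}, {32, 33, 34} × {x3}, {33, 34} × {x1, x3}, {33, 34} × {x2, x3}, {32, 33, 34} × {x1, x3}, {32, 33, 34} × {x2, x3}, {33, 34} × {x1, x2, x3}, {32, 33, 34} × {x1, x2, x3}}; |τ_{X×Y}| = 36.

Enumerate products U × V with U ∈ τ_X, V ∈ τ_Y (deduplicated):
  ∅ × ∅ = {} (∅)
  {32} × {x2} = {(32,x2)}
  {32} × {x3} = {(32,x3)}
  {32} × {x1, x3} = {(32,x1), (32,x3)}
  {32} × {x2, x3} = {(32,x2), (32,x3)}
  {33, 34} × {x2} = {(33,x2), (34,x2)}
  {33, 34} × {x3} = {(33,x3), (34,x3)}
  {32} × {x1, x2, x3} = {(32,x1), (32,x2), (32,x3)}
  {32, 33, 34} × {x2} = {(32,x2), (33,x2), (34,x2)}
  {32, 33, 34} × {x3} = {(32,x3), (33,x3), (34,x3)}
  {33, 34} × {x1, x3} = {(33,x1), (33,x3), (34,x1), (34,x3)}
  {33, 34} × {x2, x3} = {(33,x2), (33,x3), (34,x2), (34,x3)}
  {32, 33, 34} × {x1, x3} = {(32,x1), (32,x3), (33,x1), (33,x3), (34,x1), (34,x3)}
  {32, 33, 34} × {x2, x3} = {(32,x2), (32,x3), (33,x2), (33,x3), (34,x2), (34,x3)}
  {33, 34} × {x1, x2, x3} = {(33,x1), (33,x2), (33,x3), (34,x1), (34,x2), (34,x3)}
  {32, 33, 34} × {x1, x2, x3} = {(32,x1), (32,x2), (32,x3), (33,x1), (33,x2), (33,x3), (34,x1), (34,x2), (34,x3)}
These 16 distinct sets form the basis B.
Close under arbitrary unions to get τ_{X×Y}; counting gives |τ_{X×Y}| = 36.


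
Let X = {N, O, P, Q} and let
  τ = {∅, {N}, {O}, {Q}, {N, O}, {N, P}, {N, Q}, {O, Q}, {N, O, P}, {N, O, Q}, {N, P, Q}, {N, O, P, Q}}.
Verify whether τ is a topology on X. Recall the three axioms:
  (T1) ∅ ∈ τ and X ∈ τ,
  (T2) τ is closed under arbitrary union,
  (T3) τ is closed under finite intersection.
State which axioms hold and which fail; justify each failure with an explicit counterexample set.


τ IS a topology on X.

Axiom (T1): ∅ ∈ τ? Yes; X ∈ τ? Yes.
Axiom (T2/T3): check pairwise unions and intersections of members of τ.
All pairwise intersections and unions checked — each lies in τ. Therefore τ satisfies (T1), (T2), (T3): it IS a topology on X.


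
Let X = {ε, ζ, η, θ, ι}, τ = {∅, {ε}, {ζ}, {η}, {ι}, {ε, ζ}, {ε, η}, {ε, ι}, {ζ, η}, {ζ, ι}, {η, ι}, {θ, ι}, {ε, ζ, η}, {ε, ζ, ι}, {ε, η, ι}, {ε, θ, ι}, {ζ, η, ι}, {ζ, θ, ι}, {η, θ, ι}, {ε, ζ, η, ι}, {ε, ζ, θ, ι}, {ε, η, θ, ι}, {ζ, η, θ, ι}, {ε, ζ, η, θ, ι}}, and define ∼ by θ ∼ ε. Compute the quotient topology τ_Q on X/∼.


X/∼ = {[ε=θ], [ζ], [η], [ι]}; |τ_Q| = 12.

Equivalence classes: [ε=θ], [ζ], [η], [ι].
Quotient map π: X → X/∼ sends ε ↦ [ε=θ], ζ ↦ [ζ], η ↦ [η], θ ↦ [ε=θ], ι ↦ [ι].
For each subset V ⊆ X/∼, compute π^{-1}(V) ⊆ X and check whether π^{-1}(V) ∈ τ. V is open in τ_Q iff π^{-1}(V) ∈ τ.
  V = {}: π^{-1}(V) = ∅ ∈ τ ✓.
  V = {[ε=θ]}: π^{-1}(V) = {ε, θ} ∉ τ ✗.
  V = {[ζ]}: π^{-1}(V) = {ζ} ∈ τ ✓.
  V = {[ε=θ], [ζ]}: π^{-1}(V) = {ε, ζ, θ} ∉ τ ✗.
  V = {[η]}: π^{-1}(V) = {η} ∈ τ ✓.
  V = {[ε=θ], [η]}: π^{-1}(V) = {ε, η, θ} ∉ τ ✗.
  V = {[ζ], [η]}: π^{-1}(V) = {ζ, η} ∈ τ ✓.
  V = {[ε=θ], [ζ], [η]}: π^{-1}(V) = {ε, ζ, η, θ} ∉ τ ✗.
  V = {[ι]}: π^{-1}(V) = {ι} ∈ τ ✓.
  V = {[ε=θ], [ι]}: π^{-1}(V) = {ε, θ, ι} ∈ τ ✓.
  V = {[ζ], [ι]}: π^{-1}(V) = {ζ, ι} ∈ τ ✓.
  V = {[ε=θ], [ζ], [ι]}: π^{-1}(V) = {ε, ζ, θ, ι} ∈ τ ✓.
  V = {[η], [ι]}: π^{-1}(V) = {η, ι} ∈ τ ✓.
  V = {[ε=θ], [η], [ι]}: π^{-1}(V) = {ε, η, θ, ι} ∈ τ ✓.
  V = {[ζ], [η], [ι]}: π^{-1}(V) = {ζ, η, ι} ∈ τ ✓.
  V = {[ε=θ], [ζ], [η], [ι]}: π^{-1}(V) = {ε, ζ, η, θ, ι} ∈ τ ✓.
Open sets in the quotient: τ_Q = {{}, {[ζ]}, {[η]}, {[ζ], [η]}, {[ι]}, {[ε=θ], [ι]}, {[ζ], [ι]}, {[ε=θ], [ζ], [ι]}, {[η], [ι]}, {[ε=θ], [η], [ι]}, {[ζ], [η], [ι]}, {[ε=θ], [ζ], [η], [ι]}} (12 elements).


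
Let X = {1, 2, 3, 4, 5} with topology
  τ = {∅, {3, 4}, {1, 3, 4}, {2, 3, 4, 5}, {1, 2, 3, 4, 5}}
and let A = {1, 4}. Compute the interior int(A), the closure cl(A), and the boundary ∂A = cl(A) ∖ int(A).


int(A) = ∅, cl(A) = {1, 2, 3, 4, 5}, ∂A = {1, 2, 3, 4, 5}.

Closed sets in (X, τ) are complements of opens:
  closed(X, τ) = {∅, {1}, {2, 5}, {1, 2, 5}, {1, 2, 3, 4, 5}}.
int(A) = ⋃ {U ∈ τ : U ⊆ A}. Opens contained in A: ∅.
Taking the union of these: int(A) = ∅.
cl(A) = ⋂ {C closed : A ⊆ C}. Closed sets containing A: {1, 2, 3, 4, 5}.
Intersecting these: cl(A) = {1, 2, 3, 4, 5}.
∂A = cl(A) ∖ int(A) = {1, 2, 3, 4, 5} ∖ ∅ = {1, 2, 3, 4, 5}.


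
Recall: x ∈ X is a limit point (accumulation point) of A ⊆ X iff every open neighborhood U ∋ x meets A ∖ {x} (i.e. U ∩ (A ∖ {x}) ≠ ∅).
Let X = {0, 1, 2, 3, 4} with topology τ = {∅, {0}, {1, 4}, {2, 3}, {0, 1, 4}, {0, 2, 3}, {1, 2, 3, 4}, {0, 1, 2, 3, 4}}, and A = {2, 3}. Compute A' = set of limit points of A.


A' = {2, 3}

For each x ∈ X, list the open sets U ∈ τ with x ∈ U, then check whether U ∩ (A ∖ {x}) ≠ ∅ for every such U.
  x = 0: open {0} ∋ x has {0} ∩ (A ∖ {0}) = ∅, so x is NOT a limit point.
  x = 1: open {1, 4} ∋ x has {1, 4} ∩ (A ∖ {1}) = ∅, so x is NOT a limit point.
  x = 2: opens ∋ x are {2, 3}, {0, 2, 3}, {1, 2, 3, 4}, {0, 1, 2, 3, 4}; each meets A ∖ {2}, so x IS a limit point.
  x = 3: opens ∋ x are {2, 3}, {0, 2, 3}, {1, 2, 3, 4}, {0, 1, 2, 3, 4}; each meets A ∖ {3}, so x IS a limit point.
  x = 4: open {1, 4} ∋ x has {1, 4} ∩ (A ∖ {4}) = ∅, so x is NOT a limit point.
Collecting: A' = {2, 3}.


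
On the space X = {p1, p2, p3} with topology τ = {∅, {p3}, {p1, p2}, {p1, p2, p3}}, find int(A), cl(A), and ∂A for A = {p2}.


int(A) = ∅, cl(A) = {p1, p2}, ∂A = {p1, p2}.

Closed sets in (X, τ) are complements of opens:
  closed(X, τ) = {∅, {p3}, {p1, p2}, {p1, p2, p3}}.
int(A) = ⋃ {U ∈ τ : U ⊆ A}. Opens contained in A: ∅.
Taking the union of these: int(A) = ∅.
cl(A) = ⋂ {C closed : A ⊆ C}. Closed sets containing A: {p1, p2}, {p1, p2, p3}.
Intersecting these: cl(A) = {p1, p2}.
∂A = cl(A) ∖ int(A) = {p1, p2} ∖ ∅ = {p1, p2}.


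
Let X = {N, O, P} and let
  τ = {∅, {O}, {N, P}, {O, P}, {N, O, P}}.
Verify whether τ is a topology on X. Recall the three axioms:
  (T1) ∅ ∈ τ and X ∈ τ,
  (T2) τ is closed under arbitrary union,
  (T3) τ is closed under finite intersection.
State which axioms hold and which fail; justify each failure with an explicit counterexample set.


τ is NOT a topology on X.

Axiom (T1): ∅ ∈ τ? Yes; X ∈ τ? Yes.
Axiom (T2/T3): check pairwise unions and intersections of members of τ.
Counterexample for (T3): {N, P} ∩ {O, P} = {P} ∉ τ. Therefore τ is NOT a topology.


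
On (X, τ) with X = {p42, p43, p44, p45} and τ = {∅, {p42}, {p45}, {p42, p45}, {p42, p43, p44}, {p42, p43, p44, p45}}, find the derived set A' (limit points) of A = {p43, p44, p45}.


A' = {p43, p44}

For each x ∈ X, list the open sets U ∈ τ with x ∈ U, then check whether U ∩ (A ∖ {x}) ≠ ∅ for every such U.
  x = p42: open {p42} ∋ x has {p42} ∩ (A ∖ {p42}) = ∅, so x is NOT a limit point.
  x = p43: opens ∋ x are {p42, p43, p44}, {p42, p43, p44, p45}; each meets A ∖ {p43}, so x IS a limit point.
  x = p44: opens ∋ x are {p42, p43, p44}, {p42, p43, p44, p45}; each meets A ∖ {p44}, so x IS a limit point.
  x = p45: open {p45} ∋ x has {p45} ∩ (A ∖ {p45}) = ∅, so x is NOT a limit point.
Collecting: A' = {p43, p44}.


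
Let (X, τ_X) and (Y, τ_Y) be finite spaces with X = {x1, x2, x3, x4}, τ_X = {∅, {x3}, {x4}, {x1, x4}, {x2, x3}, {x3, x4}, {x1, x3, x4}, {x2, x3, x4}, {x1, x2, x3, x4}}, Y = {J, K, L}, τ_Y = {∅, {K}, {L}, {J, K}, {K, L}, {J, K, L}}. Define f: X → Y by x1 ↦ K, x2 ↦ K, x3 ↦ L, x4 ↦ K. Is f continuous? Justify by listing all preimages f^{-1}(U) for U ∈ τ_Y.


f is NOT continuous.

Compute f^{-1}(U) for each U ∈ τ_Y:
  U = ∅: f^{-1}(U) = ∅ ∈ τ_X ✓.
  U = {K}: f^{-1}(U) = {x1, x2, x4} ∉ τ_X ✗.
  U = {L}: f^{-1}(U) = {x3} ∈ τ_X ✓.
  U = {J, K}: f^{-1}(U) = {x1, x2, x4} ∉ τ_X ✗.
  U = {K, L}: f^{-1}(U) = {x1, x2, x3, x4} ∈ τ_X ✓.
  U = {J, K, L}: f^{-1}(U) = {x1, x2, x3, x4} ∈ τ_X ✓.
Found U = {K} with f^{-1}(U) = {x1, x2, x4} not in τ_X. Therefore f is NOT continuous.


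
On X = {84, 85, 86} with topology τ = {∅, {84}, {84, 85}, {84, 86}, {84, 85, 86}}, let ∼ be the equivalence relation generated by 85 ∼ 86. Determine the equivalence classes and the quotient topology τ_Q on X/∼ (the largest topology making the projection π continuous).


X/∼ = {[84], [85=86]}; |τ_Q| = 3.

Equivalence classes: [84], [85=86].
Quotient map π: X → X/∼ sends 84 ↦ [84], 85 ↦ [85=86], 86 ↦ [85=86].
For each subset V ⊆ X/∼, compute π^{-1}(V) ⊆ X and check whether π^{-1}(V) ∈ τ. V is open in τ_Q iff π^{-1}(V) ∈ τ.
  V = {}: π^{-1}(V) = ∅ ∈ τ ✓.
  V = {[84]}: π^{-1}(V) = {84} ∈ τ ✓.
  V = {[85=86]}: π^{-1}(V) = {85, 86} ∉ τ ✗.
  V = {[84], [85=86]}: π^{-1}(V) = {84, 85, 86} ∈ τ ✓.
Open sets in the quotient: τ_Q = {{}, {[84]}, {[84], [85=86]}} (3 elements).


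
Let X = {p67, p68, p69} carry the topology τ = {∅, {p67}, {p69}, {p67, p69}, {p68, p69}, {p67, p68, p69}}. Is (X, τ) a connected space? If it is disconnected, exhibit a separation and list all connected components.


(X, τ) is disconnected; components = [{p67}, {p68, p69}].

Find clopen sets (U ∈ τ with X ∖ U ∈ τ):
  U = ∅, X ∖ U = {p67, p68, p69} — both open, so U is clopen.
  U = {p67}, X ∖ U = {p68, p69} — both open, so U is clopen.
  U = {p68, p69}, X ∖ U = {p67} — both open, so U is clopen.
  U = {p67, p68, p69}, X ∖ U = ∅ — both open, so U is clopen.
Nontrivial clopen(s) exist: e.g. {p67}. So (X, τ) is disconnected.
Compute connected components by grouping points that agree on all clopens:
  component: {p67}
  component: {p68, p69}


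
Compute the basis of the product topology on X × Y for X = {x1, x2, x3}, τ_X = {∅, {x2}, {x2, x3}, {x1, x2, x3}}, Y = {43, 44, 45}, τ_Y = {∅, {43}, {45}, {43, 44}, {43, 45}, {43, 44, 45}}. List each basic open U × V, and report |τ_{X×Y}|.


Basis B = {∅ × ∅, {x2} × {43}, {x2} × {45}, {x2} × {43, 44}, {x2} × {43, 45}, {x2, x3} × {43}, {x2, x3} × {45}, {x1, x2, x3} × {43}, {x1, x2, x3} × {45}, {x2} × {43, 44, 45}, {x2, x3} × {43, 44}, {x2, x3} × {43, 45}, {x1, x2, x3} × {43, 44}, {x1, x2, x3} × {43, 45}, {x2, x3} × {43, 44, 45}, {x1, x2, x3} × {43, 44, 45}}; |τ_{X×Y}| = 40.

Enumerate products U × V with U ∈ τ_X, V ∈ τ_Y (deduplicated):
  ∅ × ∅ = {} (∅)
  {x2} × {43} = {(x2,43)}
  {x2} × {45} = {(x2,45)}
  {x2} × {43, 44} = {(x2,43), (x2,44)}
  {x2} × {43, 45} = {(x2,43), (x2,45)}
  {x2, x3} × {43} = {(x2,43), (x3,43)}
  {x2, x3} × {45} = {(x2,45), (x3,45)}
  {x1, x2, x3} × {43} = {(x1,43), (x2,43), (x3,43)}
  {x1, x2, x3} × {45} = {(x1,45), (x2,45), (x3,45)}
  {x2} × {43, 44, 45} = {(x2,43), (x2,44), (x2,45)}
  {x2, x3} × {43, 44} = {(x2,43), (x2,44), (x3,43), (x3,44)}
  {x2, x3} × {43, 45} = {(x2,43), (x2,45), (x3,43), (x3,45)}
  {x1, x2, x3} × {43, 44} = {(x1,43), (x1,44), (x2,43), (x2,44), (x3,43), (x3,44)}
  {x1, x2, x3} × {43, 45} = {(x1,43), (x1,45), (x2,43), (x2,45), (x3,43), (x3,45)}
  {x2, x3} × {43, 44, 45} = {(x2,43), (x2,44), (x2,45), (x3,43), (x3,44), (x3,45)}
  {x1, x2, x3} × {43, 44, 45} = {(x1,43), (x1,44), (x1,45), (x2,43), (x2,44), (x2,45), (x3,43), (x3,44), (x3,45)}
These 16 distinct sets form the basis B.
Close under arbitrary unions to get τ_{X×Y}; counting gives |τ_{X×Y}| = 40.


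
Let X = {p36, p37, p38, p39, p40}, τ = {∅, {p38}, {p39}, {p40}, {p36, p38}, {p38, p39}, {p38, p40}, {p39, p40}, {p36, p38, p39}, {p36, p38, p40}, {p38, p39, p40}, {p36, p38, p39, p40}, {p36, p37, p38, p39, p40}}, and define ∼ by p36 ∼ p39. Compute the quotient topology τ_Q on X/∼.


X/∼ = {[p36=p39], [p37], [p38], [p40]}; |τ_Q| = 7.

Equivalence classes: [p36=p39], [p37], [p38], [p40].
Quotient map π: X → X/∼ sends p36 ↦ [p36=p39], p37 ↦ [p37], p38 ↦ [p38], p39 ↦ [p36=p39], p40 ↦ [p40].
For each subset V ⊆ X/∼, compute π^{-1}(V) ⊆ X and check whether π^{-1}(V) ∈ τ. V is open in τ_Q iff π^{-1}(V) ∈ τ.
  V = {}: π^{-1}(V) = ∅ ∈ τ ✓.
  V = {[p36=p39]}: π^{-1}(V) = {p36, p39} ∉ τ ✗.
  V = {[p37]}: π^{-1}(V) = {p37} ∉ τ ✗.
  V = {[p36=p39], [p37]}: π^{-1}(V) = {p36, p37, p39} ∉ τ ✗.
  V = {[p38]}: π^{-1}(V) = {p38} ∈ τ ✓.
  V = {[p36=p39], [p38]}: π^{-1}(V) = {p36, p38, p39} ∈ τ ✓.
  V = {[p37], [p38]}: π^{-1}(V) = {p37, p38} ∉ τ ✗.
  V = {[p36=p39], [p37], [p38]}: π^{-1}(V) = {p36, p37, p38, p39} ∉ τ ✗.
  V = {[p40]}: π^{-1}(V) = {p40} ∈ τ ✓.
  V = {[p36=p39], [p40]}: π^{-1}(V) = {p36, p39, p40} ∉ τ ✗.
  V = {[p37], [p40]}: π^{-1}(V) = {p37, p40} ∉ τ ✗.
  V = {[p36=p39], [p37], [p40]}: π^{-1}(V) = {p36, p37, p39, p40} ∉ τ ✗.
  V = {[p38], [p40]}: π^{-1}(V) = {p38, p40} ∈ τ ✓.
  V = {[p36=p39], [p38], [p40]}: π^{-1}(V) = {p36, p38, p39, p40} ∈ τ ✓.
  V = {[p37], [p38], [p40]}: π^{-1}(V) = {p37, p38, p40} ∉ τ ✗.
  V = {[p36=p39], [p37], [p38], [p40]}: π^{-1}(V) = {p36, p37, p38, p39, p40} ∈ τ ✓.
Open sets in the quotient: τ_Q = {{}, {[p38]}, {[p36=p39], [p38]}, {[p40]}, {[p38], [p40]}, {[p36=p39], [p38], [p40]}, {[p36=p39], [p37], [p38], [p40]}} (7 elements).


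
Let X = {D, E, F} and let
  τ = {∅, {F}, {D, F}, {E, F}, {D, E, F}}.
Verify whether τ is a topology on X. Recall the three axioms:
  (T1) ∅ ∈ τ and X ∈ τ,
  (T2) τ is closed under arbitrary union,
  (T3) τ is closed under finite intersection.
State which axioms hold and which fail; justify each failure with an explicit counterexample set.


τ IS a topology on X.

Axiom (T1): ∅ ∈ τ? Yes; X ∈ τ? Yes.
Axiom (T2/T3): check pairwise unions and intersections of members of τ.
All pairwise intersections and unions checked — each lies in τ. Therefore τ satisfies (T1), (T2), (T3): it IS a topology on X.


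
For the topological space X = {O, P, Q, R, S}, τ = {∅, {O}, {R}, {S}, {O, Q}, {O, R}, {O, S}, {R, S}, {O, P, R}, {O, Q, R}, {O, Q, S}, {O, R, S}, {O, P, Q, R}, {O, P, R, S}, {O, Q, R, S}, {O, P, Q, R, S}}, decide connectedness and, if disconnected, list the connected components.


(X, τ) is disconnected; components = [{S}, {O, P, Q, R}].

Find clopen sets (U ∈ τ with X ∖ U ∈ τ):
  U = ∅, X ∖ U = {O, P, Q, R, S} — both open, so U is clopen.
  U = {S}, X ∖ U = {O, P, Q, R} — both open, so U is clopen.
  U = {O, P, Q, R}, X ∖ U = {S} — both open, so U is clopen.
  U = {O, P, Q, R, S}, X ∖ U = ∅ — both open, so U is clopen.
Nontrivial clopen(s) exist: e.g. {S}. So (X, τ) is disconnected.
Compute connected components by grouping points that agree on all clopens:
  component: {S}
  component: {O, P, Q, R}


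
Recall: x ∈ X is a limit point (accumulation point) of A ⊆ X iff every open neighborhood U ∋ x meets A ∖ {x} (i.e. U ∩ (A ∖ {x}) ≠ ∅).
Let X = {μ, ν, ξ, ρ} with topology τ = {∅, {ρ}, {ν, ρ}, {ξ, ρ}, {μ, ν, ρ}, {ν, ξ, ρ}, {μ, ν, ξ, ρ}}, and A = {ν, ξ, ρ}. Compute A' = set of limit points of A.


A' = {μ, ν, ξ}

For each x ∈ X, list the open sets U ∈ τ with x ∈ U, then check whether U ∩ (A ∖ {x}) ≠ ∅ for every such U.
  x = μ: opens ∋ x are {μ, ν, ρ}, {μ, ν, ξ, ρ}; each meets A ∖ {μ}, so x IS a limit point.
  x = ν: opens ∋ x are {ν, ρ}, {μ, ν, ρ}, {ν, ξ, ρ}, {μ, ν, ξ, ρ}; each meets A ∖ {ν}, so x IS a limit point.
  x = ξ: opens ∋ x are {ξ, ρ}, {ν, ξ, ρ}, {μ, ν, ξ, ρ}; each meets A ∖ {ξ}, so x IS a limit point.
  x = ρ: open {ρ} ∋ x has {ρ} ∩ (A ∖ {ρ}) = ∅, so x is NOT a limit point.
Collecting: A' = {μ, ν, ξ}.


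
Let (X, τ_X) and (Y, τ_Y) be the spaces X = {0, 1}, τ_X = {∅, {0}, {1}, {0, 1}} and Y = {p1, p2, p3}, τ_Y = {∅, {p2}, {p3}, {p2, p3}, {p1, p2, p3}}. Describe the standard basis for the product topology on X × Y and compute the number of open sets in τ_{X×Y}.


Basis B = {∅ × ∅, {0} × {p2}, {0} × {p3}, {1} × {p2}, {1} × {p3}, {0} × {p2, p3}, {0, 1} × {p2}, {0, 1} × {p3}, {1} × {p2, p3}, {0} × {p1, p2, p3}, {1} × {p1, p2, p3}, {0, 1} × {p2, p3}, {0, 1} × {p1, p2, p3}}; |τ_{X×Y}| = 25.

Enumerate products U × V with U ∈ τ_X, V ∈ τ_Y (deduplicated):
  ∅ × ∅ = {} (∅)
  {0} × {p2} = {(0,p2)}
  {0} × {p3} = {(0,p3)}
  {1} × {p2} = {(1,p2)}
  {1} × {p3} = {(1,p3)}
  {0} × {p2, p3} = {(0,p2), (0,p3)}
  {0, 1} × {p2} = {(0,p2), (1,p2)}
  {0, 1} × {p3} = {(0,p3), (1,p3)}
  {1} × {p2, p3} = {(1,p2), (1,p3)}
  {0} × {p1, p2, p3} = {(0,p1), (0,p2), (0,p3)}
  {1} × {p1, p2, p3} = {(1,p1), (1,p2), (1,p3)}
  {0, 1} × {p2, p3} = {(0,p2), (0,p3), (1,p2), (1,p3)}
  {0, 1} × {p1, p2, p3} = {(0,p1), (0,p2), (0,p3), (1,p1), (1,p2), (1,p3)}
These 13 distinct sets form the basis B.
Close under arbitrary unions to get τ_{X×Y}; counting gives |τ_{X×Y}| = 25.


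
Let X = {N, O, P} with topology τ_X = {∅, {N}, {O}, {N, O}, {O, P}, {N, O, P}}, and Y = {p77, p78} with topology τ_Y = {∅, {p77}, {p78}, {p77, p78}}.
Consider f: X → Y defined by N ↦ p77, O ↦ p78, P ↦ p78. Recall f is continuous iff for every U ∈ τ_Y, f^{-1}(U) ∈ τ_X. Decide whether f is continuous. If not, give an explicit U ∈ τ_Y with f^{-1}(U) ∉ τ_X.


f IS continuous.

Compute f^{-1}(U) for each U ∈ τ_Y:
  U = ∅: f^{-1}(U) = ∅ ∈ τ_X ✓.
  U = {p77}: f^{-1}(U) = {N} ∈ τ_X ✓.
  U = {p78}: f^{-1}(U) = {O, P} ∈ τ_X ✓.
  U = {p77, p78}: f^{-1}(U) = {N, O, P} ∈ τ_X ✓.
Every preimage lies in τ_X, so f IS continuous.


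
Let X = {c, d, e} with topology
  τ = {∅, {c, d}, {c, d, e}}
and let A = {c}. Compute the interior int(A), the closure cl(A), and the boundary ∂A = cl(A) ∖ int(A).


int(A) = ∅, cl(A) = {c, d, e}, ∂A = {c, d, e}.

Closed sets in (X, τ) are complements of opens:
  closed(X, τ) = {∅, {e}, {c, d, e}}.
int(A) = ⋃ {U ∈ τ : U ⊆ A}. Opens contained in A: ∅.
Taking the union of these: int(A) = ∅.
cl(A) = ⋂ {C closed : A ⊆ C}. Closed sets containing A: {c, d, e}.
Intersecting these: cl(A) = {c, d, e}.
∂A = cl(A) ∖ int(A) = {c, d, e} ∖ ∅ = {c, d, e}.


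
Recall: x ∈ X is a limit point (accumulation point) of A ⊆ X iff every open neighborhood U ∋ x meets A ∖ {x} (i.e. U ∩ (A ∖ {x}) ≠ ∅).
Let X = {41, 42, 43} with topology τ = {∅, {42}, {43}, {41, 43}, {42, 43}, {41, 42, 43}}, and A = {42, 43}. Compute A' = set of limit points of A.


A' = {41}

For each x ∈ X, list the open sets U ∈ τ with x ∈ U, then check whether U ∩ (A ∖ {x}) ≠ ∅ for every such U.
  x = 41: opens ∋ x are {41, 43}, {41, 42, 43}; each meets A ∖ {41}, so x IS a limit point.
  x = 42: open {42} ∋ x has {42} ∩ (A ∖ {42}) = ∅, so x is NOT a limit point.
  x = 43: open {43} ∋ x has {43} ∩ (A ∖ {43}) = ∅, so x is NOT a limit point.
Collecting: A' = {41}.


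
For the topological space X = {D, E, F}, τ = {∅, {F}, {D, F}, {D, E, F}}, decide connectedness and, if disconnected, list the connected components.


(X, τ) is connected.

Find clopen sets (U ∈ τ with X ∖ U ∈ τ):
  U = ∅, X ∖ U = {D, E, F} — both open, so U is clopen.
  U = {D, E, F}, X ∖ U = ∅ — both open, so U is clopen.
Only trivial clopens (∅ and X) exist, so (X, τ) is connected.
Compute connected components by grouping points that agree on all clopens:
  component: {D, E, F}


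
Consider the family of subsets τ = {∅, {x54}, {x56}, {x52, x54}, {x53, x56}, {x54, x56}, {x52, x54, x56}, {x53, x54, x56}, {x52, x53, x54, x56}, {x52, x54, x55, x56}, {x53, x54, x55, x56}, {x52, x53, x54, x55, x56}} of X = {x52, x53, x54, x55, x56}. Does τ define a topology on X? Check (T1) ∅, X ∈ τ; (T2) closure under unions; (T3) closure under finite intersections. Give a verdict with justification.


τ is NOT a topology on X.

Axiom (T1): ∅ ∈ τ? Yes; X ∈ τ? Yes.
Axiom (T2/T3): check pairwise unions and intersections of members of τ.
Counterexample for (T3): {x52, x54, x55, x56} ∩ {x53, x54, x55, x56} = {x54, x55, x56} ∉ τ. Therefore τ is NOT a topology.


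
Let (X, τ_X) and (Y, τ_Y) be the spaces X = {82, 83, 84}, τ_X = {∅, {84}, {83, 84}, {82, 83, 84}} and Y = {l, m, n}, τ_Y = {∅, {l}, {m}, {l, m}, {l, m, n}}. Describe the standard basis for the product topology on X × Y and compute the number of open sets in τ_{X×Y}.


Basis B = {∅ × ∅, {84} × {l}, {84} × {m}, {83, 84} × {l}, {83, 84} × {m}, {84} × {l, m}, {82, 83, 84} × {l}, {82, 83, 84} × {m}, {84} × {l, m, n}, {83, 84} × {l, m}, {82, 83, 84} × {l, m}, {83, 84} × {l, m, n}, {82, 83, 84} × {l, m, n}}; |τ_{X×Y}| = 30.

Enumerate products U × V with U ∈ τ_X, V ∈ τ_Y (deduplicated):
  ∅ × ∅ = {} (∅)
  {84} × {l} = {(84,l)}
  {84} × {m} = {(84,m)}
  {83, 84} × {l} = {(83,l), (84,l)}
  {83, 84} × {m} = {(83,m), (84,m)}
  {84} × {l, m} = {(84,l), (84,m)}
  {82, 83, 84} × {l} = {(82,l), (83,l), (84,l)}
  {82, 83, 84} × {m} = {(82,m), (83,m), (84,m)}
  {84} × {l, m, n} = {(84,l), (84,m), (84,n)}
  {83, 84} × {l, m} = {(83,l), (83,m), (84,l), (84,m)}
  {82, 83, 84} × {l, m} = {(82,l), (82,m), (83,l), (83,m), (84,l), (84,m)}
  {83, 84} × {l, m, n} = {(83,l), (83,m), (83,n), (84,l), (84,m), (84,n)}
  {82, 83, 84} × {l, m, n} = {(82,l), (82,m), (82,n), (83,l), (83,m), (83,n), (84,l), (84,m), (84,n)}
These 13 distinct sets form the basis B.
Close under arbitrary unions to get τ_{X×Y}; counting gives |τ_{X×Y}| = 30.
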